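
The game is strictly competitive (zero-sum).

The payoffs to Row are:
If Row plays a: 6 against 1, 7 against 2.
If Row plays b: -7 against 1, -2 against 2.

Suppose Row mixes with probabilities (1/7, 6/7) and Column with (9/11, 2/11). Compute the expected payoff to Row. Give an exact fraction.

Against (9/11, 2/11), each row's expected payoff is a: 68/11; b: -67/11.
Taking the (1/7, 6/7)-weighted average: (1/7)·(68/11) + (6/7)·(-67/11) = -334/77.

-334/77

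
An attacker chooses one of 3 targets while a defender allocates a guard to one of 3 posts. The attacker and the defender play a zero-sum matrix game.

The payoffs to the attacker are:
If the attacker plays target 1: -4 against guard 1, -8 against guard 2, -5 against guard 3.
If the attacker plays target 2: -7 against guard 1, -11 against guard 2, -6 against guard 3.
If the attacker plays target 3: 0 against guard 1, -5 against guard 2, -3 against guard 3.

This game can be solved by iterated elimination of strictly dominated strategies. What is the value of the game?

Column guard 3 is strictly dominated by guard 2 for the defender (-8<-5, -11<-6, -5<-3); eliminate guard 3.
Column guard 1 is strictly dominated by guard 2 for the defender (-8<-4, -11<-7, -5<0); eliminate guard 1.
Row target 1 is strictly dominated by row target 3 (-5>-8); eliminate target 1.
Row target 2 is strictly dominated by row target 3 (-5>-11); eliminate target 2.
Only (target 3, guard 2) remains, with payoff -5.

-5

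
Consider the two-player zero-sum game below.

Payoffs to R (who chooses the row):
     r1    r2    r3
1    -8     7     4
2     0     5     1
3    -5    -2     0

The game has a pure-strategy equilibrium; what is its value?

Row minima: -8, 0, -5 → R's maximin is 0.
Column maxima: 0, 7, 4 → C's minimax is 0.
They coincide at (2, r1), so the value is 0.

0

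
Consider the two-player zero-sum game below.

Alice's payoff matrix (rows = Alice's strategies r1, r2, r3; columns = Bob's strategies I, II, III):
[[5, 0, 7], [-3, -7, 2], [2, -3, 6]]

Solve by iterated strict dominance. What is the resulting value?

0

Column III is strictly dominated by I for Bob (5<7, -3<2, 2<6); eliminate III.
Row r2 is strictly dominated by row r1 (5>-3, 0>-7); eliminate r2.
Row r3 is strictly dominated by row r1 (5>2, 0>-3); eliminate r3.
Column I is strictly dominated by II for Bob (0<5); eliminate I.
Only (r1, II) remains, with payoff 0.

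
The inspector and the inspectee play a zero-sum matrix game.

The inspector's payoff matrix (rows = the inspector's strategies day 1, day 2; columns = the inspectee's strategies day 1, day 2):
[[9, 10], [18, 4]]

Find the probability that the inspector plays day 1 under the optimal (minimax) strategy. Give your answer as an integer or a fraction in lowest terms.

14/15

Row minima are 9 and 4, so the inspector's maximin is 9; column maxima are 18 and 10, so the inspectee's minimax is 10. These differ, so the equilibrium is in mixed strategies.
Let the inspector play day 1 with probability p. The inspectee is indifferent when 9p + 18(1−p) = 10p + 4(1−p), giving p = 14/15.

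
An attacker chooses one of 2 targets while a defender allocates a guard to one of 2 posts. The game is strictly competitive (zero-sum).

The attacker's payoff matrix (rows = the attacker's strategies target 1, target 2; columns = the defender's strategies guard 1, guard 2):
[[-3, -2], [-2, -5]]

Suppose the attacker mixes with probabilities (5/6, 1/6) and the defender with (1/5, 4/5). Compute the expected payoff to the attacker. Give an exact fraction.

-77/30

Against (1/5, 4/5), each row's expected payoff is target 1: -11/5; target 2: -22/5.
Taking the (5/6, 1/6)-weighted average: (5/6)·(-11/5) + (1/6)·(-22/5) = -77/30.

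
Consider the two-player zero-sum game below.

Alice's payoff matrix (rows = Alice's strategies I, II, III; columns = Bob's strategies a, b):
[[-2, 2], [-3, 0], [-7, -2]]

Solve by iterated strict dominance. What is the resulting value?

-2

Column b is strictly dominated by a for Bob (-2<2, -3<0, -7<-2); eliminate b.
Row III is strictly dominated by row I (-2>-7); eliminate III.
Row II is strictly dominated by row I (-2>-3); eliminate II.
Only (I, a) remains, with payoff -2.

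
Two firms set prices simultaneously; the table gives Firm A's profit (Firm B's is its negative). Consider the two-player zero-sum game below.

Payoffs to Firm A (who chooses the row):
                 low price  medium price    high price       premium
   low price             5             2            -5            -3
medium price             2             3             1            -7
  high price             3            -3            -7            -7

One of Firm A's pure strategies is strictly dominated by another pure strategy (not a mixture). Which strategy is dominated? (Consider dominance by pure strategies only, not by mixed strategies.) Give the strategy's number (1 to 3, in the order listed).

3

Compare high price with low price: 5 > 3, 2 > -3, -5 > -7, -3 > -7.
So low price strictly dominates high price for Firm A; high price is strictly dominated.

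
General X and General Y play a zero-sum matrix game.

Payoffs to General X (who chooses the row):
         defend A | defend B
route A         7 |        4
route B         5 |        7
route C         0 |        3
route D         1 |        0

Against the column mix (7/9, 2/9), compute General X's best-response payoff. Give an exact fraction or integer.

19/3

route A: (7)·(7/9) + (4)·(2/9) = 19/3.
route B: (5)·(7/9) + (7)·(2/9) = 49/9.
route C: (0)·(7/9) + (3)·(2/9) = 2/3.
route D: (1)·(7/9) + (0)·(2/9) = 7/9.
The best pure response is route A with expected payoff 19/3.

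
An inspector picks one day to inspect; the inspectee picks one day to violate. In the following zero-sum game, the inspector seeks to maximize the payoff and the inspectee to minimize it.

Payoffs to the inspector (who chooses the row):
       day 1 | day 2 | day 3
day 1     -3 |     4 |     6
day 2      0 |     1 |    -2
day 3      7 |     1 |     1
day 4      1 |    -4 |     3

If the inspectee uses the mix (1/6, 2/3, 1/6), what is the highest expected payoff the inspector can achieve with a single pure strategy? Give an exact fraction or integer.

19/6

day 1: (-3)·(1/6) + (4)·(2/3) + (6)·(1/6) = 19/6.
day 2: (0)·(1/6) + (1)·(2/3) + (-2)·(1/6) = 1/3.
day 3: (7)·(1/6) + (1)·(2/3) + (1)·(1/6) = 2.
day 4: (1)·(1/6) + (-4)·(2/3) + (3)·(1/6) = -2.
The best pure response is day 1 with expected payoff 19/6.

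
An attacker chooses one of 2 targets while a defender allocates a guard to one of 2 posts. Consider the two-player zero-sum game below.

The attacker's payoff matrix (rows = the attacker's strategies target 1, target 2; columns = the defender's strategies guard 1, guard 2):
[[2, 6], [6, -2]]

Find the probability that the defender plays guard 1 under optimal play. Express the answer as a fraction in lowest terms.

2/3

Row minima are 2 and -2, so the attacker's maximin is 2; column maxima are 6 and 6, so the defender's minimax is 6. These differ, so the equilibrium is in mixed strategies.
Let the defender play guard 1 with probability q. The attacker is indifferent when 2q + 6(1−q) = 6q − 2(1−q), giving q = 2/3.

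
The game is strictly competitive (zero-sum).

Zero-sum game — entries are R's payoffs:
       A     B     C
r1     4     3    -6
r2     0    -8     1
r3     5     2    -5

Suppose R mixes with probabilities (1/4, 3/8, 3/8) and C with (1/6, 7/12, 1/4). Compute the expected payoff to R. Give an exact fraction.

Against (1/6, 7/12, 1/4), each row's expected payoff is r1: 11/12; r2: -53/12; r3: 3/4.
Taking the (1/4, 3/8, 3/8)-weighted average: (1/4)·(11/12) + (3/8)·(-53/12) + (3/8)·(3/4) = -55/48.

-55/48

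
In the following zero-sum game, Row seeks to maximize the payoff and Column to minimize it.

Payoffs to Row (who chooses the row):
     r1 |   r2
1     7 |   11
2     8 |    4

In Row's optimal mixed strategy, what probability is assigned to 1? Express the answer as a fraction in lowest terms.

1/2

Row minima are 7 and 4, so Row's maximin is 7; column maxima are 8 and 11, so Column's minimax is 8. These differ, so the equilibrium is in mixed strategies.
Let Row play 1 with probability p. Column is indifferent when 7p + 8(1−p) = 11p + 4(1−p), giving p = 1/2.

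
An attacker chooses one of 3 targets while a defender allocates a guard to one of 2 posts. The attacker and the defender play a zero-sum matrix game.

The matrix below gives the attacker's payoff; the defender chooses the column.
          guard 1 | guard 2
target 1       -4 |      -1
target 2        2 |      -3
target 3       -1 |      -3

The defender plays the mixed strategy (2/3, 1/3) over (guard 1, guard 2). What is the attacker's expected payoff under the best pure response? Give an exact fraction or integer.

target 1: (-4)·(2/3) + (-1)·(1/3) = -3.
target 2: (2)·(2/3) + (-3)·(1/3) = 1/3.
target 3: (-1)·(2/3) + (-3)·(1/3) = -5/3.
The best pure response is target 2 with expected payoff 1/3.

1/3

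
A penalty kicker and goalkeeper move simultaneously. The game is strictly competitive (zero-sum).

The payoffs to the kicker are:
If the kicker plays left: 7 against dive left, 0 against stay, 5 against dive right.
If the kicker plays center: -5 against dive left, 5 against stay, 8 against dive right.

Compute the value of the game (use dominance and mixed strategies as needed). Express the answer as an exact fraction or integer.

35/17

Column dive right is strictly dominated by stay for the goalkeeper (it gives the kicker more in every row).
The remaining 2×2 game on (left, center) × (dive left, stay) has no saddle point. Let the kicker play left with probability p; indifference gives 7p − 5(1−p) = 5(1−p), so p = 10/17.
Similarly the goalkeeper's optimal q on dive left is 5/17, and the value is 7·(5/17) + (0)·(12/17) = 35/17.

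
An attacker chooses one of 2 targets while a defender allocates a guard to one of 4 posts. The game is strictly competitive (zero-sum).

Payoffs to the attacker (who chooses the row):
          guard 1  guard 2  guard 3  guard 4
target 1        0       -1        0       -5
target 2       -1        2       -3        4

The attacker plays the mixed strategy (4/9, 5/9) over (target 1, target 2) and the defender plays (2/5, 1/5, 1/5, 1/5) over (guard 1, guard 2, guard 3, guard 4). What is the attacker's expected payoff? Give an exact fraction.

Against (2/5, 1/5, 1/5, 1/5), each row's expected payoff is target 1: -6/5; target 2: 1/5.
Taking the (4/9, 5/9)-weighted average: (4/9)·(-6/5) + (5/9)·(1/5) = -19/45.

-19/45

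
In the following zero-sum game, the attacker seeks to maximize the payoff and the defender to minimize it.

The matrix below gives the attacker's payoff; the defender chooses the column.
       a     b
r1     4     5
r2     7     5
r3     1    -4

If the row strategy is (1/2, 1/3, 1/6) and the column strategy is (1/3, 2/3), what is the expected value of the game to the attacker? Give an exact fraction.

23/6

Against (1/3, 2/3), each row's expected payoff is r1: 14/3; r2: 17/3; r3: -7/3.
Taking the (1/2, 1/3, 1/6)-weighted average: (1/2)·(14/3) + (1/3)·(17/3) + (1/6)·(-7/3) = 23/6.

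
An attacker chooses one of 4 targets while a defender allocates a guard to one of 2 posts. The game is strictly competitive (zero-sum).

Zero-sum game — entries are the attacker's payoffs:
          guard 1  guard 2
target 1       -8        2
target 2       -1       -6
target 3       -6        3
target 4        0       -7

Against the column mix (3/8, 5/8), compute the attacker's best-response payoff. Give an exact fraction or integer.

target 1: (-8)·(3/8) + (2)·(5/8) = -7/4.
target 2: (-1)·(3/8) + (-6)·(5/8) = -33/8.
target 3: (-6)·(3/8) + (3)·(5/8) = -3/8.
target 4: (0)·(3/8) + (-7)·(5/8) = -35/8.
The best pure response is target 3 with expected payoff -3/8.

-3/8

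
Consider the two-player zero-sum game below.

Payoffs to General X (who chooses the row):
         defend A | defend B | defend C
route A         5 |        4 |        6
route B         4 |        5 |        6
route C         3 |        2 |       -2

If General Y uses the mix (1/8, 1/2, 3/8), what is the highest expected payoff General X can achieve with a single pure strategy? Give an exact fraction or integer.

21/4

route A: (5)·(1/8) + (4)·(1/2) + (6)·(3/8) = 39/8.
route B: (4)·(1/8) + (5)·(1/2) + (6)·(3/8) = 21/4.
route C: (3)·(1/8) + (2)·(1/2) + (-2)·(3/8) = 5/8.
The best pure response is route B with expected payoff 21/4.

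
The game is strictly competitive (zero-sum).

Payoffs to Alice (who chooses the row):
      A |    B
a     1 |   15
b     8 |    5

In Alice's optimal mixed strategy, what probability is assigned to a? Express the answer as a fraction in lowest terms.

3/17

Row minima are 1 and 5, so Alice's maximin is 5; column maxima are 8 and 15, so Bob's minimax is 8. These differ, so the equilibrium is in mixed strategies.
Let Alice play a with probability p. Bob is indifferent when p + 8(1−p) = 15p + 5(1−p), giving p = 3/17.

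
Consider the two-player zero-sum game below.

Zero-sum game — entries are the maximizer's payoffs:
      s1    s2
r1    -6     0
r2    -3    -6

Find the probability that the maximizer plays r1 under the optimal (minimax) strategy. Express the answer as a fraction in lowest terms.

Row minima are -6 and -6, so the maximizer's maximin is -6; column maxima are -3 and 0, so the minimizer's minimax is -3. These differ, so the equilibrium is in mixed strategies.
Let the maximizer play r1 with probability p. The minimizer is indifferent when −6p − 3(1−p) = −6(1−p), giving p = 1/3.

1/3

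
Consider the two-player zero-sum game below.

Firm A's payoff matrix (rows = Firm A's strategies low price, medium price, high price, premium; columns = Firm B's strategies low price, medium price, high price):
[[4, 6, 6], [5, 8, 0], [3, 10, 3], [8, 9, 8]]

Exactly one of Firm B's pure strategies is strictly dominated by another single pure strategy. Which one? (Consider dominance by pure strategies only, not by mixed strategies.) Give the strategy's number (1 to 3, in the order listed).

2

Firm B prefers columns that give Firm A less. Compare medium price with low price: 4 < 6, 5 < 8, 3 < 10, 8 < 9.
So low price strictly dominates medium price for Firm B; medium price is strictly dominated.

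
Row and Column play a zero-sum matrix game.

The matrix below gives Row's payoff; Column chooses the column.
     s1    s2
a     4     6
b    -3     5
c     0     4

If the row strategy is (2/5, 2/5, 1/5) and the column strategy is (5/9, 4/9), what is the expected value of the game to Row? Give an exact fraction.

Against (5/9, 4/9), each row's expected payoff is a: 44/9; b: 5/9; c: 16/9.
Taking the (2/5, 2/5, 1/5)-weighted average: (2/5)·(44/9) + (2/5)·(5/9) + (1/5)·(16/9) = 38/15.

38/15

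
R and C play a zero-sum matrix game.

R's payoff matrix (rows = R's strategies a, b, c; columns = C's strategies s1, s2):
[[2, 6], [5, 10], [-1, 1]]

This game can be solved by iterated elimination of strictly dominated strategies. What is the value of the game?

Column s2 is strictly dominated by s1 for C (2<6, 5<10, -1<1); eliminate s2.
Row a is strictly dominated by row b (5>2); eliminate a.
Row c is strictly dominated by row b (5>-1); eliminate c.
Only (b, s1) remains, with payoff 5.

5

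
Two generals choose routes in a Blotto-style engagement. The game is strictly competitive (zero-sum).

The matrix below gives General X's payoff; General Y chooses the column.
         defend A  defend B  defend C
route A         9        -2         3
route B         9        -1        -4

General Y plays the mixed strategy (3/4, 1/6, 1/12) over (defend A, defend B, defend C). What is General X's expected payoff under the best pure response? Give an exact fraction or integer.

20/3

route A: (9)·(3/4) + (-2)·(1/6) + (3)·(1/12) = 20/3.
route B: (9)·(3/4) + (-1)·(1/6) + (-4)·(1/12) = 25/4.
The best pure response is route A with expected payoff 20/3.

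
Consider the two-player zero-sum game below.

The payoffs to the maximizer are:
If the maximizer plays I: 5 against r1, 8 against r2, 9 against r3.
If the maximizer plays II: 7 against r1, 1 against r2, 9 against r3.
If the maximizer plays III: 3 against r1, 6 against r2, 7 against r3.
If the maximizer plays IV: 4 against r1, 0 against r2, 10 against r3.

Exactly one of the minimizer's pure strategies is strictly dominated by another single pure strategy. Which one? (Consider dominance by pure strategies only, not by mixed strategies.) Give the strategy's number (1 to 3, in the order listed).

The minimizer prefers columns that give the maximizer less. Compare r3 with r1: 5 < 9, 7 < 9, 3 < 7, 4 < 10.
So r1 strictly dominates r3 for the minimizer; r3 is strictly dominated.

3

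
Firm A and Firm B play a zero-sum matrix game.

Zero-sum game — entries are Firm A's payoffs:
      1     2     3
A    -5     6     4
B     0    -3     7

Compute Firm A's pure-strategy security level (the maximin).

-3

The worst-case payoff for each row is A: -5, B: -3.
The best of these is -3.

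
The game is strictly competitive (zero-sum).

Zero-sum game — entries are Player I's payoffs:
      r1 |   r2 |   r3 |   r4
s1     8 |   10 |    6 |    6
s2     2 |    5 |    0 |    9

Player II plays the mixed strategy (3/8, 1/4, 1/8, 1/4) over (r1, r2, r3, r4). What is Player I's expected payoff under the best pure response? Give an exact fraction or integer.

31/4

s1: (8)·(3/8) + (10)·(1/4) + (6)·(1/8) + (6)·(1/4) = 31/4.
s2: (2)·(3/8) + (5)·(1/4) + (0)·(1/8) + (9)·(1/4) = 17/4.
The best pure response is s1 with expected payoff 31/4.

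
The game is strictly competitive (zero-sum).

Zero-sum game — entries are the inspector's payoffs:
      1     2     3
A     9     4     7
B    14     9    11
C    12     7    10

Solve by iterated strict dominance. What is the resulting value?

Row A is strictly dominated by row B (14>9, 9>4, 11>7); eliminate A.
Column 3 is strictly dominated by 2 for the inspectee (9<11, 7<10); eliminate 3.
Column 1 is strictly dominated by 2 for the inspectee (9<14, 7<12); eliminate 1.
Row C is strictly dominated by row B (9>7); eliminate C.
Only (B, 2) remains, with payoff 9.

9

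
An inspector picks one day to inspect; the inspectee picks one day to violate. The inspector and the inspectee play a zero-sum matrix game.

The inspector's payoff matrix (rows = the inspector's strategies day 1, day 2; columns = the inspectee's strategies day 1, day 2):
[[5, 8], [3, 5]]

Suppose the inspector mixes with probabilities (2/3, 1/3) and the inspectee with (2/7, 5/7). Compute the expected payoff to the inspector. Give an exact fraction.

Against (2/7, 5/7), each row's expected payoff is day 1: 50/7; day 2: 31/7.
Taking the (2/3, 1/3)-weighted average: (2/3)·(50/7) + (1/3)·(31/7) = 131/21.

131/21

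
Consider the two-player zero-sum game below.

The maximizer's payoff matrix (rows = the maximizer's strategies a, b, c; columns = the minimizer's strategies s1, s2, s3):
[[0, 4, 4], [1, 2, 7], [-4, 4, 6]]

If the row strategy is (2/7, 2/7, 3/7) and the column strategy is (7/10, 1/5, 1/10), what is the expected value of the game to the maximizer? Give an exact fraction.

Against (7/10, 1/5, 1/10), each row's expected payoff is a: 6/5; b: 9/5; c: -7/5.
Taking the (2/7, 2/7, 3/7)-weighted average: (2/7)·(6/5) + (2/7)·(9/5) + (3/7)·(-7/5) = 9/35.

9/35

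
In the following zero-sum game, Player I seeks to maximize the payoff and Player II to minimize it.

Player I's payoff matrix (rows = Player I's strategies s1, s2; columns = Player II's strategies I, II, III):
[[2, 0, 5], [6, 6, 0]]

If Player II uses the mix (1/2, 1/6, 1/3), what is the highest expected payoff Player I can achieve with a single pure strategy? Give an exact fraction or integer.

4

s1: (2)·(1/2) + (0)·(1/6) + (5)·(1/3) = 8/3.
s2: (6)·(1/2) + (6)·(1/6) + (0)·(1/3) = 4.
The best pure response is s2 with expected payoff 4.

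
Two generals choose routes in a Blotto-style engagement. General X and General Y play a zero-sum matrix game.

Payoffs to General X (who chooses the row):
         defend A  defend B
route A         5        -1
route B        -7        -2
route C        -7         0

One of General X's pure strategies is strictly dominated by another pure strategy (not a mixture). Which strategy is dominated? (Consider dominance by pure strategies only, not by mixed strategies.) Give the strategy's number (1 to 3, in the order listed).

2

Compare route B with route A: 5 > -7, -1 > -2.
So route A strictly dominates route B for General X; route B is strictly dominated.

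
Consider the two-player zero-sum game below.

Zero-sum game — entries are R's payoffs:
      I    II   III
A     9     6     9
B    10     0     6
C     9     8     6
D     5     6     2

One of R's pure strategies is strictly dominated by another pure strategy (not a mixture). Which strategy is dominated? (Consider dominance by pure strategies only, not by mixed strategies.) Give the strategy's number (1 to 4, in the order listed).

Compare D with C: 9 > 5, 8 > 6, 6 > 2.
So C strictly dominates D for R; D is strictly dominated.

4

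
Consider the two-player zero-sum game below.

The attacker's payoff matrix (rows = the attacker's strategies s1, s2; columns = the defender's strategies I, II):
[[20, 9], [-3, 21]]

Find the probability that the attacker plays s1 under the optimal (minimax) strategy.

24/35

Row minima are 9 and -3, so the attacker's maximin is 9; column maxima are 20 and 21, so the defender's minimax is 20. These differ, so the equilibrium is in mixed strategies.
Let the attacker play s1 with probability p. The defender is indifferent when 20p − 3(1−p) = 9p + 21(1−p), giving p = 24/35.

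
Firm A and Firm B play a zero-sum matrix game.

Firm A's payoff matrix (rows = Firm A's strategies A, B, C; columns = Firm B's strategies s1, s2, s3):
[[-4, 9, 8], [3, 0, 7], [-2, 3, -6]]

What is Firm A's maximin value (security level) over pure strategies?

0

The worst-case payoff for each row is A: -4, B: 0, C: -6.
The best of these is 0.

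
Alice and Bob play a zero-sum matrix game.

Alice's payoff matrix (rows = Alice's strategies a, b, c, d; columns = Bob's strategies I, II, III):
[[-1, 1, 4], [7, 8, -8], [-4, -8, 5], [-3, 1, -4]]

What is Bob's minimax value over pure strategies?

The worst case (largest entry) in each column is I: 7, II: 8, III: 5.
The best (smallest) of these is 5.

5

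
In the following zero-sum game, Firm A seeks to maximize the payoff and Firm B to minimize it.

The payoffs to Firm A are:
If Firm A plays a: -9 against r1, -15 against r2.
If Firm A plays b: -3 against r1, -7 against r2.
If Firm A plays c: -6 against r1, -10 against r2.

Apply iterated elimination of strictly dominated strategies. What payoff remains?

-7

Row a is strictly dominated by row b (-3>-9, -7>-15); eliminate a.
Column r1 is strictly dominated by r2 for Firm B (-7<-3, -10<-6); eliminate r1.
Row c is strictly dominated by row b (-7>-10); eliminate c.
Only (b, r2) remains, with payoff -7.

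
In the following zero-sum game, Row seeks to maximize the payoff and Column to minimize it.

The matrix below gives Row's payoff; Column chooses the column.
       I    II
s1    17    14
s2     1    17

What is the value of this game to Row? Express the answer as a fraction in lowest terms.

275/19

Row minima are 14 and 1, so Row's maximin is 14; column maxima are 17 and 17, so Column's minimax is 17. These differ, so the equilibrium is in mixed strategies.
Let Row play s1 with probability p. Column is indifferent when 17p + (1−p) = 14p + 17(1−p), giving p = 16/19.
Let Column play I with probability q. Row is indifferent when 17q + 14(1−q) = q + 17(1−q), giving q = 3/19.
The value is 17·(3/19) + (14)·(16/19) = 275/19.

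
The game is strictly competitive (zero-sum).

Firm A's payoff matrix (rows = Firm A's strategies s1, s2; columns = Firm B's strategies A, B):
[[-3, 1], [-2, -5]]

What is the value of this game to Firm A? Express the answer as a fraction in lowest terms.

-17/7

Row minima are -3 and -5, so Firm A's maximin is -3; column maxima are -2 and 1, so Firm B's minimax is -2. These differ, so the equilibrium is in mixed strategies.
Let Firm A play s1 with probability p. Firm B is indifferent when −3p − 2(1−p) = p − 5(1−p), giving p = 3/7.
Let Firm B play A with probability q. Firm A is indifferent when −3q + (1−q) = −2q − 5(1−q), giving q = 6/7.
The value is -3·(6/7) + (1)·(1/7) = -17/7.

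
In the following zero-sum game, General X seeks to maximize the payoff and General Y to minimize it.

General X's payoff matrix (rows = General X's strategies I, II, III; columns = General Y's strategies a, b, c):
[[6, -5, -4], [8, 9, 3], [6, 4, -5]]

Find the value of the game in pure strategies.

3

Row minima: -5, 3, -5 → General X's maximin is 3.
Column maxima: 8, 9, 3 → General Y's minimax is 3.
They coincide at (II, c), so the value is 3.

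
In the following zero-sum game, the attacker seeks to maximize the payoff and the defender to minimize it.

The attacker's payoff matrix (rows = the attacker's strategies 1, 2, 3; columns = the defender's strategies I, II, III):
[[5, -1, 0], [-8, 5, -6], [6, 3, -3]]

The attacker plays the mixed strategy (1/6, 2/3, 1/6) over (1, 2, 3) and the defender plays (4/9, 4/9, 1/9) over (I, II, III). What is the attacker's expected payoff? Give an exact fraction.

-23/54

Against (4/9, 4/9, 1/9), each row's expected payoff is 1: 16/9; 2: -2; 3: 11/3.
Taking the (1/6, 2/3, 1/6)-weighted average: (1/6)·(16/9) + (2/3)·(-2) + (1/6)·(11/3) = -23/54.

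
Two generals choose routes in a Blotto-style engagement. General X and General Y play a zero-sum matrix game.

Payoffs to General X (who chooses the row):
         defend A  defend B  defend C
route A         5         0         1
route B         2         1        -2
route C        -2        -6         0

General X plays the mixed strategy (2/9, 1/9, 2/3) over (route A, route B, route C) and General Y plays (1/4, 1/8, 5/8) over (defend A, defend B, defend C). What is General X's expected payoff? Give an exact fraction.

Against (1/4, 1/8, 5/8), each row's expected payoff is route A: 15/8; route B: -5/8; route C: -5/4.
Taking the (2/9, 1/9, 2/3)-weighted average: (2/9)·(15/8) + (1/9)·(-5/8) + (2/3)·(-5/4) = -35/72.

-35/72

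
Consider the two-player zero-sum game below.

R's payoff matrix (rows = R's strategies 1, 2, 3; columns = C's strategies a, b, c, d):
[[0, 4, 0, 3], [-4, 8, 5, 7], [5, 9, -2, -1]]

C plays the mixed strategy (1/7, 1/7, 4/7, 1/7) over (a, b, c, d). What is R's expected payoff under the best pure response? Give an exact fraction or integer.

31/7

1: (0)·(1/7) + (4)·(1/7) + (0)·(4/7) + (3)·(1/7) = 1.
2: (-4)·(1/7) + (8)·(1/7) + (5)·(4/7) + (7)·(1/7) = 31/7.
3: (5)·(1/7) + (9)·(1/7) + (-2)·(4/7) + (-1)·(1/7) = 5/7.
The best pure response is 2 with expected payoff 31/7.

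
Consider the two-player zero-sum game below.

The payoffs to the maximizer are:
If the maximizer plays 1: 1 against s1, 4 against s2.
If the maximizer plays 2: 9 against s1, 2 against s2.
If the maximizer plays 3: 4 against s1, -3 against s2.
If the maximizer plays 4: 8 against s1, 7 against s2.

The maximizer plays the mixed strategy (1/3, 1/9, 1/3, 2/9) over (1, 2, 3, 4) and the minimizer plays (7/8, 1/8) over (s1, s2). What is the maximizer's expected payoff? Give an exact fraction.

299/72

Against (7/8, 1/8), each row's expected payoff is 1: 11/8; 2: 65/8; 3: 25/8; 4: 63/8.
Taking the (1/3, 1/9, 1/3, 2/9)-weighted average: (1/3)·(11/8) + (1/9)·(65/8) + (1/3)·(25/8) + (2/9)·(63/8) = 299/72.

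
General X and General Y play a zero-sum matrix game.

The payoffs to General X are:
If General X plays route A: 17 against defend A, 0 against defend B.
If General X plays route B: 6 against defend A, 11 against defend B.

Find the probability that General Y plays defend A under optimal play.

1/2

Row minima are 0 and 6, so General X's maximin is 6; column maxima are 17 and 11, so General Y's minimax is 11. These differ, so the equilibrium is in mixed strategies.
Let General Y play defend A with probability q. General X is indifferent when 17q = 6q + 11(1−q), giving q = 1/2.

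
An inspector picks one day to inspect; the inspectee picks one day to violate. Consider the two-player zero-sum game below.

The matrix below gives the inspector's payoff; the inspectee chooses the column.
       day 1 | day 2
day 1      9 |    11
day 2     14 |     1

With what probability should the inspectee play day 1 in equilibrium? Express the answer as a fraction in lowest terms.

2/3

Row minima are 9 and 1, so the inspector's maximin is 9; column maxima are 14 and 11, so the inspectee's minimax is 11. These differ, so the equilibrium is in mixed strategies.
Let the inspectee play day 1 with probability q. The inspector is indifferent when 9q + 11(1−q) = 14q + (1−q), giving q = 2/3.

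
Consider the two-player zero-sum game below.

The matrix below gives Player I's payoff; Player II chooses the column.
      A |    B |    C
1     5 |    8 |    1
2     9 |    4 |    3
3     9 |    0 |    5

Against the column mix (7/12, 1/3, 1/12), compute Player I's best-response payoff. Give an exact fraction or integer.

1: (5)·(7/12) + (8)·(1/3) + (1)·(1/12) = 17/3.
2: (9)·(7/12) + (4)·(1/3) + (3)·(1/12) = 41/6.
3: (9)·(7/12) + (0)·(1/3) + (5)·(1/12) = 17/3.
The best pure response is 2 with expected payoff 41/6.

41/6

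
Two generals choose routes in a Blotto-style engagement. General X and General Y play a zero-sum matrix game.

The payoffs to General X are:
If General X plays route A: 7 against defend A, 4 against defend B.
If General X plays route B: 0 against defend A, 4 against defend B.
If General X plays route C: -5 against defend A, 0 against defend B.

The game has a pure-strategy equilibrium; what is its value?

Row minima: 4, 0, -5 → General X's maximin is 4.
Column maxima: 7, 4 → General Y's minimax is 4.
They coincide at (route A, defend B), so the value is 4.

4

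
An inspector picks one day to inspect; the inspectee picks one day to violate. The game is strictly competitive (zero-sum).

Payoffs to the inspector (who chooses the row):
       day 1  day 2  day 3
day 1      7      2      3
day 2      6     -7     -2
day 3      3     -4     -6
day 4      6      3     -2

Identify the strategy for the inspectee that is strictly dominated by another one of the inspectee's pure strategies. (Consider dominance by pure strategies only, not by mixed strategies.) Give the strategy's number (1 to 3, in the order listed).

1

The inspectee prefers columns that give the inspector less. Compare day 1 with day 2: 2 < 7, -7 < 6, -4 < 3, 3 < 6.
So day 2 strictly dominates day 1 for the inspectee; day 1 is strictly dominated.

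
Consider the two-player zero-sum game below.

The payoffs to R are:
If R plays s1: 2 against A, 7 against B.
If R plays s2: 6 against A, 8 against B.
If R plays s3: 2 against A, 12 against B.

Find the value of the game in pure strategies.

6

Row minima: 2, 6, 2 → R's maximin is 6.
Column maxima: 6, 12 → C's minimax is 6.
They coincide at (s2, A), so the value is 6.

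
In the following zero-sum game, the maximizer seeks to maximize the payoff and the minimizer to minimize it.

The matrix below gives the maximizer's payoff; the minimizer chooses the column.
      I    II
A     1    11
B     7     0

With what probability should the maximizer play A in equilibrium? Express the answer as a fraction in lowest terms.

Row minima are 1 and 0, so the maximizer's maximin is 1; column maxima are 7 and 11, so the minimizer's minimax is 7. These differ, so the equilibrium is in mixed strategies.
Let the maximizer play A with probability p. The minimizer is indifferent when p + 7(1−p) = 11p, giving p = 7/17.

7/17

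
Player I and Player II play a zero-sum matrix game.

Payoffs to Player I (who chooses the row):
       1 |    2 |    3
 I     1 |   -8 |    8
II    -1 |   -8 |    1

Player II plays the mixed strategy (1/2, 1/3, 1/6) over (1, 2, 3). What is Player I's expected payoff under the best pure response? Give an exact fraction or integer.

I: (1)·(1/2) + (-8)·(1/3) + (8)·(1/6) = -5/6.
II: (-1)·(1/2) + (-8)·(1/3) + (1)·(1/6) = -3.
The best pure response is I with expected payoff -5/6.

-5/6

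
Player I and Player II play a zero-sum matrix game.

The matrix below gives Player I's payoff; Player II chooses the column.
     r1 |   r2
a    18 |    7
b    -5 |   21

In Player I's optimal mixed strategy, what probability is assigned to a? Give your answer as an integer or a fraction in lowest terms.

Row minima are 7 and -5, so Player I's maximin is 7; column maxima are 18 and 21, so Player II's minimax is 18. These differ, so the equilibrium is in mixed strategies.
Let Player I play a with probability p. Player II is indifferent when 18p − 5(1−p) = 7p + 21(1−p), giving p = 26/37.

26/37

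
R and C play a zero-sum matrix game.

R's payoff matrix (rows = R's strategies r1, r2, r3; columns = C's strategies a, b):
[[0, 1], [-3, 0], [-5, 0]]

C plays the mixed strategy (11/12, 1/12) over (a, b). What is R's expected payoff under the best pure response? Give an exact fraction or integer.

1/12

r1: (0)·(11/12) + (1)·(1/12) = 1/12.
r2: (-3)·(11/12) + (0)·(1/12) = -11/4.
r3: (-5)·(11/12) + (0)·(1/12) = -55/12.
The best pure response is r1 with expected payoff 1/12.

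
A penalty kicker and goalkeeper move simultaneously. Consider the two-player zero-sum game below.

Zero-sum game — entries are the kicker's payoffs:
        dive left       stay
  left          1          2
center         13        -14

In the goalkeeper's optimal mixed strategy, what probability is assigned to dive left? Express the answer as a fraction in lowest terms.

4/7

Row minima are 1 and -14, so the kicker's maximin is 1; column maxima are 13 and 2, so the goalkeeper's minimax is 2. These differ, so the equilibrium is in mixed strategies.
Let the goalkeeper play dive left with probability q. The kicker is indifferent when q + 2(1−q) = 13q − 14(1−q), giving q = 4/7.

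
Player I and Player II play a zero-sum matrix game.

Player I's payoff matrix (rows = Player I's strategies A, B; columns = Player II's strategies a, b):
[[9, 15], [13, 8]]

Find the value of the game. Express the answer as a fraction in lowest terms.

Row minima are 9 and 8, so Player I's maximin is 9; column maxima are 13 and 15, so Player II's minimax is 13. These differ, so the equilibrium is in mixed strategies.
Let Player I play A with probability p. Player II is indifferent when 9p + 13(1−p) = 15p + 8(1−p), giving p = 5/11.
Let Player II play a with probability q. Player I is indifferent when 9q + 15(1−q) = 13q + 8(1−q), giving q = 7/11.
The value is 9·(7/11) + (15)·(4/11) = 123/11.

123/11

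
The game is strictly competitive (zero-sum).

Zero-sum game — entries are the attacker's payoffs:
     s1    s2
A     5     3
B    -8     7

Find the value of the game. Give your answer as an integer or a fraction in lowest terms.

Row minima are 3 and -8, so the attacker's maximin is 3; column maxima are 5 and 7, so the defender's minimax is 5. These differ, so the equilibrium is in mixed strategies.
Let the attacker play A with probability p. The defender is indifferent when 5p − 8(1−p) = 3p + 7(1−p), giving p = 15/17.
Let the defender play s1 with probability q. The attacker is indifferent when 5q + 3(1−q) = −8q + 7(1−q), giving q = 4/17.
The value is 5·(4/17) + (3)·(13/17) = 59/17.

59/17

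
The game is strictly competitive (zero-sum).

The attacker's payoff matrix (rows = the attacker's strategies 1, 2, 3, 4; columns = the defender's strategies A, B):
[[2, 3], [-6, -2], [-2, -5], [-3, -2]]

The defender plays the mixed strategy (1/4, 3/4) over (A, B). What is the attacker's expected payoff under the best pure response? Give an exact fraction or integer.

11/4

1: (2)·(1/4) + (3)·(3/4) = 11/4.
2: (-6)·(1/4) + (-2)·(3/4) = -3.
3: (-2)·(1/4) + (-5)·(3/4) = -17/4.
4: (-3)·(1/4) + (-2)·(3/4) = -9/4.
The best pure response is 1 with expected payoff 11/4.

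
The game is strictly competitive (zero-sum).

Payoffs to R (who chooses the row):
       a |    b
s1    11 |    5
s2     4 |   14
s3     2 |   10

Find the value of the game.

67/8

Row s3 is strictly dominated by row s2, so R never plays it.
The remaining 2×2 game on (s1, s2) × (a, b) has no saddle point. Let R play s1 with probability p; indifference gives 11p + 4(1−p) = 5p + 14(1−p), so p = 5/8.
Similarly C's optimal q on a is 9/16, and the value is 11·(9/16) + (5)·(7/16) = 67/8.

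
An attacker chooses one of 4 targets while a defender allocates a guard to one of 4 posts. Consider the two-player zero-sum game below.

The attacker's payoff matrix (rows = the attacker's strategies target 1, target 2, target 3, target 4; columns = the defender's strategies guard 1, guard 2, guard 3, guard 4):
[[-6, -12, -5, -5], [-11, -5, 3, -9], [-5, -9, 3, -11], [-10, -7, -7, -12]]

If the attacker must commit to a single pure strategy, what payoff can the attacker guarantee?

The worst-case payoff for each row is target 1: -12, target 2: -11, target 3: -11, target 4: -12.
The best of these is -11.

-11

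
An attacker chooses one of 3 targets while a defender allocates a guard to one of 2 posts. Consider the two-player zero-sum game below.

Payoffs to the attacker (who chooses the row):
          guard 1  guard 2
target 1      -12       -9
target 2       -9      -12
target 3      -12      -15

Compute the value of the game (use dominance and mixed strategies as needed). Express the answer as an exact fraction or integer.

-21/2

Row target 3 is strictly dominated by row target 2, so the attacker never plays it.
The remaining 2×2 game on (target 1, target 2) × (guard 1, guard 2) has no saddle point. Let the attacker play target 1 with probability p; indifference gives −12p − 9(1−p) = −9p − 12(1−p), so p = 1/2.
Similarly the defender's optimal q on guard 1 is 1/2, and the value is -12·(1/2) + (-9)·(1/2) = -21/2.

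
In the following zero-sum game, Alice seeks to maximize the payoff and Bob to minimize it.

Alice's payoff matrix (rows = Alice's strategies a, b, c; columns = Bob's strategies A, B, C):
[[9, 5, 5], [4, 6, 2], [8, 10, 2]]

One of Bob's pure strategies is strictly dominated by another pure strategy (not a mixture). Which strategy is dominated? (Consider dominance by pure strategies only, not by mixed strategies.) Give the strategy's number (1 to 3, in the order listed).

Bob prefers columns that give Alice less. Compare A with C: 5 < 9, 2 < 4, 2 < 8.
So C strictly dominates A for Bob; A is strictly dominated.

1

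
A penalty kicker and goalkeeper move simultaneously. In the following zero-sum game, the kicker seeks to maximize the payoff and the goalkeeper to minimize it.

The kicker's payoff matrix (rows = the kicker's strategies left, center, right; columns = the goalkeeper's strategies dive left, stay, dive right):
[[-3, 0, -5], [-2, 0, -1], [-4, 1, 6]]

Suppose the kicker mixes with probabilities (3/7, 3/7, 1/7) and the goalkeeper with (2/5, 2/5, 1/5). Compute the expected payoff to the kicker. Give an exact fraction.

Against (2/5, 2/5, 1/5), each row's expected payoff is left: -11/5; center: -1; right: 0.
Taking the (3/7, 3/7, 1/7)-weighted average: (3/7)·(-11/5) + (3/7)·(-1) + (1/7)·(0) = -48/35.

-48/35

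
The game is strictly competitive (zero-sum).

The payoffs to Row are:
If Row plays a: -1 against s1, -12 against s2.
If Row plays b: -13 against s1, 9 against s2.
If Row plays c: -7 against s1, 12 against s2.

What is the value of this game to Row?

-16/5

Row b is strictly dominated by row c, so Row never plays it.
The remaining 2×2 game on (a, c) × (s1, s2) has no saddle point. Let Row play a with probability p; indifference gives −p − 7(1−p) = −12p + 12(1−p), so p = 19/30.
Similarly Column's optimal q on s1 is 4/5, and the value is -1·(4/5) + (-12)·(1/5) = -16/5.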